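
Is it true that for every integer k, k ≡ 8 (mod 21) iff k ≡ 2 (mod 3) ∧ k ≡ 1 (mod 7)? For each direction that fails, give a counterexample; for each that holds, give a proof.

(→) Suppose k ≡ 8 (mod 21); write k = 21j + 8. Since 3 ∣ 21, reducing mod 3 gives k ≡ 8 ≡ 2 (mod 3); since 7 ∣ 21, reducing mod 7 gives k ≡ 8 ≡ 1 (mod 7).

(←) Conversely, if k ≡ 2 (mod 3) and k ≡ 1 (mod 7), then by the Chinese remainder theorem k ≡ 8 (mod 21). This is exactly k ≡ 8 (mod 21).

Both implications hold.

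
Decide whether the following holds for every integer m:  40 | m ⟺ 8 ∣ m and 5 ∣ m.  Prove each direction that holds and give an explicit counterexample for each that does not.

The biconditional holds.

(⇒) If 40 ∣ m, write m = 40q. Since 40 = 5·8, m = 8·(5q), so 8 ∣ m; and since 40 = 8·5, m = 5·(8q), so 5 ∣ m.

(⇐) Suppose 8 ∣ m and 5 ∣ m. Any common multiple of 8 and 5 is a multiple of their lcm; here gcd(8, 5) = 1, so lcm(8, 5) = 8·5 = 40, so 40 ∣ m.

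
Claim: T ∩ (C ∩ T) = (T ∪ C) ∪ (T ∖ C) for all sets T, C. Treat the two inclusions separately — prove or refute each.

(⊇) This inclusion fails. Take T = {1}, C = ∅; then 1 ∈ (T ∪ C) ∪ (T ∖ C) but 1 ∉ T ∩ (C ∩ T).

(⊆) Let x ∈ T ∩ (C ∩ T). Then x ∈ T ∩ C, from which x ∈ (T ∪ C) ∪ (T ∖ C).

The sets are not equal: only the forward inclusion holds.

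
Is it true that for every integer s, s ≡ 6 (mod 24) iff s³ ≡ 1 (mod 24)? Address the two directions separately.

Neither direction holds.

(⇒) This fails: take s = 6. Then 6 ≡ 6 (mod 24), but 6³ = 216 ≡ 0 (mod 24), not 1.

(⇐) This fails: take s = 1. Then 1³ = 1 ≡ 1 (mod 24), yet 1 ≡ 1 (mod 24), not 6.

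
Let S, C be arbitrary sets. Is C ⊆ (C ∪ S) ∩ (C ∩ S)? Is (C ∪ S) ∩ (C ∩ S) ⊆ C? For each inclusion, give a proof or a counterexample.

The sets are not equal: only the reverse inclusion holds.

(⟹) This inclusion fails. Take S = ∅, C = {1}; then 1 ∈ C but 1 ∉ (C ∪ S) ∩ (C ∩ S).

(⟸) Let x ∈ (C ∪ S) ∩ (C ∩ S). Then x ∈ S ∩ C, from which x ∈ C.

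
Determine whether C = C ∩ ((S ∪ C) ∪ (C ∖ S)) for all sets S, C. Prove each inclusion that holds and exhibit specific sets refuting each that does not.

(⟸) Let x ∈ C ∩ ((S ∪ C) ∪ (C ∖ S)). Then either x ∈ C and x ∉ S; or x ∈ S ∩ C. In each case x ∈ C, so C ∩ ((S ∪ C) ∪ (C ∖ S)) ⊆ C.

(⟹) Let x ∈ C. Then either x ∈ C and x ∉ S; or x ∈ S ∩ C. In each case x ∈ C ∩ ((S ∪ C) ∪ (C ∖ S)), so C ⊆ C ∩ ((S ∪ C) ∪ (C ∖ S)).

Both inclusions hold; the sets are equal.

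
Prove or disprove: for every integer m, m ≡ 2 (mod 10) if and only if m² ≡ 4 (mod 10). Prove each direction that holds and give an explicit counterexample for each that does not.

Only the forward implication holds.

(→) Suppose m ≡ 2 (mod 10). Write m = 10j + 2. Then (10j + 2)² = 100j² + 40j + 4 = 10(10j² + 4j) + 4, so m² ≡ 4 (mod 10).

(←) This fails: take m = 8. Then 8² = 64 ≡ 4 (mod 10), yet 8 ≡ 8 (mod 10), not 2.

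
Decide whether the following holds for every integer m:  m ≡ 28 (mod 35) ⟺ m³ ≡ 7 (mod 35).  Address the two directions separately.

Both directions hold; the statement is true.

(→) Suppose m ≡ 28 (mod 35). Write m = 35j + 28. Then (35j + 28)³ = 42875j³ + 102900j² + 82320j + 21952 = 35(1225j³ + 2940j² + 2352j + 627) + 7, so m³ ≡ 7 (mod 35).

(←) Conversely, suppose m³ ≡ 7 (mod 35). The only residue r in {0, …, 34} with r³ ≡ 7 (mod 35) is r = 28, so m ≡ 28 (mod 35).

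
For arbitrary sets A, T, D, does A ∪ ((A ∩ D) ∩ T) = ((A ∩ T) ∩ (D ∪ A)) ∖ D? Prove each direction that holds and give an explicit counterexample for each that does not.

(⊆) fails; (⊇) holds.

(⟹) This inclusion fails. Take A = {1}, T = ∅, D = ∅; then 1 ∈ A ∪ ((A ∩ D) ∩ T) but 1 ∉ ((A ∩ T) ∩ (D ∪ A)) ∖ D.

(⟸) Let x ∈ ((A ∩ T) ∩ (D ∪ A)) ∖ D. Then x ∈ A ∩ T and x ∉ D, from which x ∈ A ∪ ((A ∩ D) ∩ T).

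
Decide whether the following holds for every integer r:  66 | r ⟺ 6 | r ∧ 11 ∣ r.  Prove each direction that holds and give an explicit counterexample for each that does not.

[⇐] Suppose 6 ∣ r and 11 ∣ r. Any common multiple of 6 and 11 is a multiple of their lcm; here gcd(6, 11) = 1, so lcm(6, 11) = 6·11 = 66, so 66 ∣ r.

[⇒] If 66 ∣ r, write r = 66q. Since 66 = 11·6, r = 6·(11q), so 6 ∣ r; and since 66 = 6·11, r = 11·(6q), so 11 ∣ r.

Equivalent; both directions hold.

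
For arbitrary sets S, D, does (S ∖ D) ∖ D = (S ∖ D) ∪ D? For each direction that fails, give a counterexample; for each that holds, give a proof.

The sets are not equal: only the forward inclusion holds.

(⊆) Let x ∈ (S ∖ D) ∖ D. Then x ∈ S and x ∉ D, from which x ∈ (S ∖ D) ∪ D.

(⊇) This inclusion fails. Take S = ∅, D = {1}; then 1 ∈ (S ∖ D) ∪ D but 1 ∉ (S ∖ D) ∖ D.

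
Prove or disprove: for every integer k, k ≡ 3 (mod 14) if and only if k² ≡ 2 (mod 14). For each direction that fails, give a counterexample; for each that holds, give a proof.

(⇒) fails and (⇐) fails.

(⇒) This fails: take k = 3. Then 3 ≡ 3 (mod 14), but 3² = 9 ≡ 9 (mod 14), not 2.

(⇐) This fails: take k = 4. Then 4² = 16 ≡ 2 (mod 14), yet 4 ≡ 4 (mod 14), not 3.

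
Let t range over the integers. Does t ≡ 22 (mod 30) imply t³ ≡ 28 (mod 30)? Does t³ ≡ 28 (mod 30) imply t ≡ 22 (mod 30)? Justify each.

Forward direction. Suppose t ≡ 22 (mod 30). Write t = 30j + 22. Then (30j + 22)³ = 27000j³ + 59400j² + 43560j + 10648 = 30(900j³ + 1980j² + 1452j + 354) + 28, so t³ ≡ 28 (mod 30).

Converse. Suppose t³ ≡ 28 (mod 30). The only residue r in {0, …, 29} with r³ ≡ 28 (mod 30) is r = 22, so t ≡ 22 (mod 30).

Both implications hold.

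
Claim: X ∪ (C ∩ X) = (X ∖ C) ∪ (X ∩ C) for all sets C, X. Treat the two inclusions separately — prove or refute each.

(⟸) Let x ∈ (X ∖ C) ∪ (X ∩ C). Then either x ∈ X and x ∉ C; or x ∈ C ∩ X. In each case x ∈ X ∪ (C ∩ X), so (X ∖ C) ∪ (X ∩ C) ⊆ X ∪ (C ∩ X).

(⟹) Let x ∈ X ∪ (C ∩ X). Then either x ∈ X and x ∉ C; or x ∈ C ∩ X. In each case x ∈ (X ∖ C) ∪ (X ∩ C), so X ∪ (C ∩ X) ⊆ (X ∖ C) ∪ (X ∩ C).

The two sets are equal.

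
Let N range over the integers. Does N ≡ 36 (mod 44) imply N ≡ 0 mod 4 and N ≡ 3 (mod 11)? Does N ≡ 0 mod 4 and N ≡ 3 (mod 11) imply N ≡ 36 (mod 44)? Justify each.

(→) Suppose N ≡ 36 (mod 44); write N = 44j + 36. Since 4 ∣ 44, reducing mod 4 gives N ≡ 36 ≡ 0 (mod 4); since 11 ∣ 44, reducing mod 11 gives N ≡ 36 ≡ 3 (mod 11).

(←) Conversely, if N ≡ 0 (mod 4) and N ≡ 3 (mod 11), then by the Chinese remainder theorem N ≡ 36 (mod 44). This is exactly N ≡ 36 (mod 44).

Both implications hold.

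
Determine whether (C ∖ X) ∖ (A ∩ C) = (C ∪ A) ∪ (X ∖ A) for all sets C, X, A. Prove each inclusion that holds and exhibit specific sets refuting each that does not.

Forward inclusion. Let x ∈ (C ∖ X) ∖ (A ∩ C). Then x ∈ C and x ∉ X, A, from which x ∈ (C ∪ A) ∪ (X ∖ A).

Reverse inclusion. This inclusion fails. Take C = ∅, X = {1}, A = ∅; then 1 ∈ (C ∪ A) ∪ (X ∖ A) but 1 ∉ (C ∖ X) ∖ (A ∩ C).

The sets are not equal: only the forward inclusion holds.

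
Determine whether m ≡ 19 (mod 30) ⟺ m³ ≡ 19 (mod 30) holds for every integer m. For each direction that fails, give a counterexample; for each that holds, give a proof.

(→) Suppose m ≡ 19 (mod 30). Write m = 30j + 19. Then (30j + 19)³ = 27000j³ + 51300j² + 32490j + 6859 = 30(900j³ + 1710j² + 1083j + 228) + 19, so m³ ≡ 19 (mod 30).

(←) Conversely, suppose m³ ≡ 19 (mod 30). The only residue r in {0, …, 29} with r³ ≡ 19 (mod 30) is r = 19, so m ≡ 19 (mod 30).

The biconditional holds.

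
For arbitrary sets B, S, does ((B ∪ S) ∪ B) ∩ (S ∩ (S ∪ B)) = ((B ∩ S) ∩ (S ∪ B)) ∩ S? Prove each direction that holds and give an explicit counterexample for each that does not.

(⊆) fails; (⊇) holds.

(⊆) This inclusion fails. Take B = ∅, S = {1}; then 1 ∈ ((B ∪ S) ∪ B) ∩ (S ∩ (S ∪ B)) but 1 ∉ ((B ∩ S) ∩ (S ∪ B)) ∩ S.

(⊇) Let x ∈ ((B ∩ S) ∩ (S ∪ B)) ∩ S. Then x ∈ B ∩ S, from which x ∈ ((B ∪ S) ∪ B) ∩ (S ∩ (S ∪ B)).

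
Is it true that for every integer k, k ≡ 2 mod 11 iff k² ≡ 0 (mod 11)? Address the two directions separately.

[⇒] This fails: take k = 2. Then 2 ≡ 2 (mod 11), but 2² = 4 ≡ 4 (mod 11), not 0.

[⇐] This fails: take k = 0. Then 0² = 0 ≡ 0 (mod 11), yet 0 ≡ 0 (mod 11), not 2.

Both directions fail.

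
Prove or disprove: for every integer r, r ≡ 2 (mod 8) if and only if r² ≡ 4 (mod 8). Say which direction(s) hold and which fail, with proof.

(⇒) holds; (⇐) fails.

[⇒] Suppose r ≡ 2 (mod 8). Write r = 8j + 2. Then (8j + 2)² = 64j² + 32j + 4 = 8(8j² + 4j) + 4, so r² ≡ 4 (mod 8).

[⇐] This fails: take r = 6. Then 6² = 36 ≡ 4 (mod 8), yet 6 ≡ 6 (mod 8), not 2.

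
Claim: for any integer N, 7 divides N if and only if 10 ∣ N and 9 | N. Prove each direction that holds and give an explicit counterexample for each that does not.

(⇒) fails and (⇐) fails.

(⟹) This fails: take N = 7. Certainly 7 ∣ 7, but 10 ∤ 7.

(⟸) This fails: take N = 90. Both 10 ∣ 90 and 9 ∣ 90, yet 90 is not a multiple of 7 (since 90 = 12·7 + 6), so 7 ∤ 90.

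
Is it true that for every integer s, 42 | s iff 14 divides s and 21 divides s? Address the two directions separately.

Both directions hold; the statement is true.

(⟹) If 42 ∣ s, write s = 42q. Since 42 = 3·14, s = 14·(3q), so 14 ∣ s; and since 42 = 2·21, s = 21·(2q), so 21 ∣ s.

(⟸) Suppose 14 ∣ s and 21 ∣ s. Any common multiple of 14 and 21 is a multiple of their lcm; here lcm(14, 21) = 14·21/gcd(14, 21) = 294/7 = 42, so 42 ∣ s.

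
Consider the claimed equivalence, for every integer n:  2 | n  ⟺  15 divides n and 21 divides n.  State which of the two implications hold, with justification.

Forward direction. This fails: take n = 2. Certainly 2 ∣ 2, but 15 ∤ 2.

Converse. This fails: take n = 105. Both 15 ∣ 105 and 21 ∣ 105, yet 105 is not a multiple of 2 (since 105 = 52·2 + 1), so 2 ∤ 105.

Neither implication holds.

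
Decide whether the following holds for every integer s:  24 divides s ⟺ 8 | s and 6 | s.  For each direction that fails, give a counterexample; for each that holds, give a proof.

(⇒) If 24 ∣ s, write s = 24q. Since 24 = 3·8, s = 8·(3q), so 8 ∣ s; and since 24 = 4·6, s = 6·(4q), so 6 ∣ s.

(⇐) Suppose 8 ∣ s and 6 ∣ s. Any common multiple of 8 and 6 is a multiple of their lcm; here lcm(8, 6) = 8·6/gcd(8, 6) = 48/2 = 24, so 24 ∣ s.

Both directions hold; the statement is true.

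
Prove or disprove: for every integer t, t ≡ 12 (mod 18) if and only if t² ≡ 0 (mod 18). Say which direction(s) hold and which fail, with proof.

Only the forward implication holds.

(→) Suppose t ≡ 12 (mod 18). Write t = 18j + 12. Then (18j + 12)² = 324j² + 432j + 144 = 18(18j² + 24j + 8) + 0, so t² ≡ 0 (mod 18).

(←) This fails: take t = 0. Then 0² = 0 ≡ 0 (mod 18), yet 0 ≡ 0 (mod 18), not 12.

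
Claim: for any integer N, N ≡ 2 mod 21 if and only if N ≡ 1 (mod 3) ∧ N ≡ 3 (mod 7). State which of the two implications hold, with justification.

Forward direction. This fails: N = 2 gives 2 ≡ 2 (mod 21) but 2 ≡ 2 (mod 3), so the conjunction on the right does not hold.

Converse. This fails: N = 10 satisfies both congruences on the right (10 ≡ 1 mod 3 and 10 ≡ 3 mod 7) yet 10 ≡ 10 (mod 21), not 2.

Both directions fail.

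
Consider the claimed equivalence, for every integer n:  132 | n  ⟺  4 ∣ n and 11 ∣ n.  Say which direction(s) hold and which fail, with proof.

(⇒) If 132 ∣ n, write n = 132q. Since 132 = 33·4, n = 4·(33q), so 4 ∣ n; and since 132 = 12·11, n = 11·(12q), so 11 ∣ n.

(⇐) This fails: take n = 44. Both 4 ∣ 44 and 11 ∣ 44, yet 44 is not a multiple of 132 (since 44 = 0·132 + 44), so 132 ∤ 44.

Not equivalent: only (⇒) holds.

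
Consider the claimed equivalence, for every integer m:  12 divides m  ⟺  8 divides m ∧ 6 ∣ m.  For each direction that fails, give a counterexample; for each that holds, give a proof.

Only the converse holds.

(⇒) This fails: take m = 12. Certainly 12 ∣ 12, but 8 ∤ 12.

(⇐) Suppose 8 ∣ m and 6 ∣ m. Any common multiple of 8 and 6 is a multiple of their lcm; here lcm(8, 6) = 8·6/gcd(8, 6) = 48/2 = 24, so 24 ∣ m. Since 12 ∣ 24, it follows that 12 ∣ m.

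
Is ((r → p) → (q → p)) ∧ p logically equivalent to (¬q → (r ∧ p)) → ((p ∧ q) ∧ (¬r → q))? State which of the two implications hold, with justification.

Neither direction holds.

(⟹) This fails. Under q = F, p = T, r = T, the left side is true but the right side is false.

(⟸) This fails. Under q = F, p = F, r = F, the left side is false but the right side is true.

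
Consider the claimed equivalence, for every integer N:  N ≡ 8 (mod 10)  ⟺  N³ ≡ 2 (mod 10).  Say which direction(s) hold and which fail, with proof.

The biconditional holds.

(⇒) Suppose N ≡ 8 (mod 10). Write N = 10j + 8. Then (10j + 8)³ = 1000j³ + 2400j² + 1920j + 512 = 10(100j³ + 240j² + 192j + 51) + 2, so N³ ≡ 2 (mod 10).

(⇐) For the converse, argue contrapositively. If N ≢ 8 (mod 10), then N is congruent to one of 0, 1, 2, 3, 4, 5, 6, 7, 9 modulo 10, and these give N³ ≡ 0, 1, 8, 7, 4, 5, 6, 3, 9 respectively — never 2.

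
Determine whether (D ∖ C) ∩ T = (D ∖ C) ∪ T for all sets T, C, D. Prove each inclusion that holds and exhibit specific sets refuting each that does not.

The sets are not equal: only the forward inclusion holds.

(⊇) This inclusion fails. Take T = {1}, C = ∅, D = ∅; then 1 ∈ (D ∖ C) ∪ T but 1 ∉ (D ∖ C) ∩ T.

(⊆) Let x ∈ (D ∖ C) ∩ T. Then x ∈ T ∩ D and x ∉ C, from which x ∈ (D ∖ C) ∪ T.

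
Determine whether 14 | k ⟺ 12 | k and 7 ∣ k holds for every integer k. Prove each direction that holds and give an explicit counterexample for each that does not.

(→) This fails: take k = 14. Certainly 14 ∣ 14, but 12 ∤ 14.

(←) Suppose 12 ∣ k and 7 ∣ k. Any common multiple of 12 and 7 is a multiple of their lcm; here gcd(12, 7) = 1, so lcm(12, 7) = 12·7 = 84, so 84 ∣ k. Since 14 ∣ 84, it follows that 14 ∣ k.

The forward direction fails; the converse holds.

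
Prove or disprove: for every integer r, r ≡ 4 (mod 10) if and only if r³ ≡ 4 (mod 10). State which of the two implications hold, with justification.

Equivalent; both directions hold.

(⇐) Suppose r³ ≡ 4 (mod 10). The only residue r in {0, …, 9} with r³ ≡ 4 (mod 10) is r = 4, so r ≡ 4 (mod 10).

(⇒) Suppose r ≡ 4 (mod 10). Write r = 10j + 4. Then (10j + 4)³ = 1000j³ + 1200j² + 480j + 64 = 10(100j³ + 120j² + 48j + 6) + 4, so r³ ≡ 4 (mod 10).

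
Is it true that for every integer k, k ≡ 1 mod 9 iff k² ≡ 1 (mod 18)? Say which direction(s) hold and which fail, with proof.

(→) This fails: take k = 10. Then 10 ≡ 1 (mod 9), but 10² = 100 ≡ 10 (mod 18), not 1.

(←) This fails: take k = 17. Then 17² = 289 ≡ 1 (mod 18), yet 17 ≡ 8 (mod 9), not 1.

(⇒) fails and (⇐) fails.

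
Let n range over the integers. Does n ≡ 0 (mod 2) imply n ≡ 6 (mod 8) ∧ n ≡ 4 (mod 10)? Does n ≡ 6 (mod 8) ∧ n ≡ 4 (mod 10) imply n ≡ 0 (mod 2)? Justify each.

Only the reverse direction holds.

(⟸) If n ≡ 6 (mod 8) and n ≡ 4 (mod 10), then by the Chinese remainder theorem n ≡ 14 (mod 40). Since 14 ≡ 0 (mod 2) and 2 ∣ 40, we get n ≡ 0 (mod 2).

(⟹) This fails: n = 0 gives 0 ≡ 0 (mod 2) but 0 ≡ 0 (mod 8), so the conjunction on the right does not hold.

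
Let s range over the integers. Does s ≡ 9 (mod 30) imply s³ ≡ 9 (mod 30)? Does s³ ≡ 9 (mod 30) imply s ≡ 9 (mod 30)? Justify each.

The biconditional holds.

(⟹) Suppose s ≡ 9 (mod 30). Write s = 30j + 9. Then (30j + 9)³ = 27000j³ + 24300j² + 7290j + 729 = 30(900j³ + 810j² + 243j + 24) + 9, so s³ ≡ 9 (mod 30).

(⟸) Conversely, suppose s³ ≡ 9 (mod 30). The only residue r in {0, …, 29} with r³ ≡ 9 (mod 30) is r = 9, so s ≡ 9 (mod 30).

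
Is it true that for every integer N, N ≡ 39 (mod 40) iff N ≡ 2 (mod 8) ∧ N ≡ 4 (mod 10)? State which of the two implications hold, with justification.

Both directions fail.

(⟹) This fails: N = 39 gives 39 ≡ 39 (mod 40) but 39 ≡ 7 (mod 8), so the conjunction on the right does not hold.

(⟸) This fails: N = 34 satisfies both congruences on the right (34 ≡ 2 mod 8 and 34 ≡ 4 mod 10) yet 34 ≡ 34 (mod 40), not 39.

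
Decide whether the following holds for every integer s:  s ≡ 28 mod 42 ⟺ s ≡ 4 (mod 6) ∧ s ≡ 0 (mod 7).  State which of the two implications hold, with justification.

Both directions hold; the statement is true.

(⇒) Suppose s ≡ 28 (mod 42); write s = 42j + 28. Since 6 ∣ 42, reducing mod 6 gives s ≡ 28 ≡ 4 (mod 6); since 7 ∣ 42, reducing mod 7 gives s ≡ 28 ≡ 0 (mod 7).

(⇐) Conversely, if s ≡ 4 (mod 6) and s ≡ 0 (mod 7), then by the Chinese remainder theorem s ≡ 28 (mod 42). This is exactly s ≡ 28 (mod 42).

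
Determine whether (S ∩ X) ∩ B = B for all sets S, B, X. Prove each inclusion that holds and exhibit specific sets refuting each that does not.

Reverse inclusion. This inclusion fails. Take S = ∅, B = {1}, X = ∅; then 1 ∈ B but 1 ∉ (S ∩ X) ∩ B.

Forward inclusion. Let x ∈ (S ∩ X) ∩ B. Then x ∈ S ∩ B ∩ X, from which x ∈ B.

(⊆) holds; (⊇) fails.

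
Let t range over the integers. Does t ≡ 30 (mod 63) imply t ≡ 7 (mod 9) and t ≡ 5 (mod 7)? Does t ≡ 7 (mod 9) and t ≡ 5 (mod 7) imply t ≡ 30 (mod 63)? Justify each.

(⇒) fails and (⇐) fails.

[⇒] This fails: t = 30 gives 30 ≡ 30 (mod 63) but 30 ≡ 3 (mod 9), so the conjunction on the right does not hold.

[⇐] This fails: t = 61 satisfies both congruences on the right (61 ≡ 7 mod 9 and 61 ≡ 5 mod 7) yet 61 ≡ 61 (mod 63), not 30.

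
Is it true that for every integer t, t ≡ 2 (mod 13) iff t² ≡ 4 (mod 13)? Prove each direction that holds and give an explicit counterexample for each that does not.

The forward direction holds; the converse fails.

[⇒] Suppose t ≡ 2 (mod 13). Write t = 13j + 2. Then (13j + 2)² = 169j² + 52j + 4 = 13(13j² + 4j) + 4, so t² ≡ 4 (mod 13).

[⇐] This fails: take t = 11. Then 11² = 121 ≡ 4 (mod 13), yet 11 ≡ 11 (mod 13), not 2.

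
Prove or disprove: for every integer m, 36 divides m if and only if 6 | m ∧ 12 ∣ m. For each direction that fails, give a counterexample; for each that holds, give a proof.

(⇒) If 36 ∣ m, write m = 36q. Since 36 = 6·6, m = 6·(6q), so 6 ∣ m; and since 36 = 3·12, m = 12·(3q), so 12 ∣ m.

(⇐) This fails: take m = 12. Both 6 ∣ 12 and 12 ∣ 12, yet 12 is not a multiple of 36 (since 12 = 0·36 + 12), so 36 ∤ 12.

Only the forward implication holds.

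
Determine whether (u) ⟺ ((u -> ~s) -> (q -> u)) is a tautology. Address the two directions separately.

Forward direction. Assume the antecedent. If q is true, the antecedent forces (q = T, u = T, s = F) or (q = T, u = T, s = T), and (u -> ~s) -> (q -> u) holds there. If q is false, (u -> ~s) -> (q -> u) reduces to true regardless of the other variables. Either way (u -> ~s) -> (q -> u) holds.

Converse. This fails. Under q = F, u = F, s = F, the left side is false but the right side is true.

Not equivalent: only (⇒) holds.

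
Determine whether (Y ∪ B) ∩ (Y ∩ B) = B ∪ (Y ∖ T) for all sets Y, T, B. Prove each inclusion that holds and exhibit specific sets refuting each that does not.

(⟹) Let x ∈ (Y ∪ B) ∩ (Y ∩ B). Then either x ∈ Y ∩ B and x ∉ T; or x ∈ Y ∩ T ∩ B. In each case x ∈ B ∪ (Y ∖ T), so (Y ∪ B) ∩ (Y ∩ B) ⊆ B ∪ (Y ∖ T).

(⟸) This inclusion fails. Take Y = {1}, T = ∅, B = ∅; then 1 ∈ B ∪ (Y ∖ T) but 1 ∉ (Y ∪ B) ∩ (Y ∩ B).

The sets are not equal: only the forward inclusion holds.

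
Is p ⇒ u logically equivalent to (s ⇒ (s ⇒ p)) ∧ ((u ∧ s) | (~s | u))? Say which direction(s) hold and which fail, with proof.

(⇒) fails and (⇐) fails.

[⇒] This fails. Under s = T, p = F, u = F, the left side is true but the right side is false.

[⇐] This fails. Under s = F, p = T, u = F, the left side is false but the right side is true.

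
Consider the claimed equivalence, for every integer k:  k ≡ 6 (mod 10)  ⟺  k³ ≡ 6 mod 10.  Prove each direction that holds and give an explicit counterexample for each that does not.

Both directions hold.

Forward direction. Suppose k ≡ 6 (mod 10). Write k = 10j + 6. Then (10j + 6)³ = 1000j³ + 1800j² + 1080j + 216 = 10(100j³ + 180j² + 108j + 21) + 6, so k³ ≡ 6 (mod 10).

Converse. Suppose k³ ≡ 6 (mod 10). The only residue r in {0, …, 9} with r³ ≡ 6 (mod 10) is r = 6, so k ≡ 6 (mod 10).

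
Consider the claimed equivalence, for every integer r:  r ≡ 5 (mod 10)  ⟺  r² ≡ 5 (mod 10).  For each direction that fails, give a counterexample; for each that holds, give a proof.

Equivalent; both directions hold.

(⇒) Suppose r ≡ 5 (mod 10). Write r = 10j + 5. Then (10j + 5)² = 100j² + 100j + 25 = 10(10j² + 10j + 2) + 5, so r² ≡ 5 (mod 10).

(⇐) Conversely, suppose r² ≡ 5 (mod 10). The only residue r in {0, …, 9} with r² ≡ 5 (mod 10) is r = 5, so r ≡ 5 (mod 10).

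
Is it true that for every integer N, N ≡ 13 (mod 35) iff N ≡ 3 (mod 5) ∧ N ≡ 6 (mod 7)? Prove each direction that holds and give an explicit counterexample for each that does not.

Both implications hold.

Converse. If N ≡ 3 (mod 5) and N ≡ 6 (mod 7), then by the Chinese remainder theorem N ≡ 13 (mod 35). This is exactly N ≡ 13 (mod 35).

Forward direction. Suppose N ≡ 13 (mod 35); write N = 35j + 13. Since 5 ∣ 35, reducing mod 5 gives N ≡ 13 ≡ 3 (mod 5); since 7 ∣ 35, reducing mod 7 gives N ≡ 13 ≡ 6 (mod 7).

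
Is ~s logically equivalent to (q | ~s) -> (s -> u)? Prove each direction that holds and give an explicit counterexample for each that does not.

(⇒) holds; (⇐) fails.

(←) This fails. Under s = T, q = F, u = F, the left side is false but the right side is true.

(→) Assume the antecedent. If s is true, the antecedent cannot hold. If s is false, (q | ~s) -> (s -> u) reduces to true regardless of the other variables. Either way (q | ~s) -> (s -> u) holds.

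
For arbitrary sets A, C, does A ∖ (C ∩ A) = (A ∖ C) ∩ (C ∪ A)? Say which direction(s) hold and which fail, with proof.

Both inclusions hold; the sets are equal.

Forward inclusion. Let x ∈ A ∖ (C ∩ A). Then x ∈ A and x ∉ C, from which x ∈ (A ∖ C) ∩ (C ∪ A).

Reverse inclusion. Let x ∈ (A ∖ C) ∩ (C ∪ A). Then x ∈ A and x ∉ C, from which x ∈ A ∖ (C ∩ A).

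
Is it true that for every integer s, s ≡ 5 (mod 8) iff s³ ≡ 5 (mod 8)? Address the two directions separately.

[⇐] Suppose s³ ≡ 5 (mod 8). The only residue r in {0, …, 7} with r³ ≡ 5 (mod 8) is r = 5, so s ≡ 5 (mod 8).

[⇒] Suppose s ≡ 5 (mod 8). Write s = 8j + 5. Then (8j + 5)³ = 512j³ + 960j² + 600j + 125 = 8(64j³ + 120j² + 75j + 15) + 5, so s³ ≡ 5 (mod 8).

Equivalent; both directions hold.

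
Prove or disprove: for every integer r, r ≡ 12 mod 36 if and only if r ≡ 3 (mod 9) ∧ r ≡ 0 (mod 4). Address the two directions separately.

Equivalent; both directions hold.

[⇒] Suppose r ≡ 12 (mod 36); write r = 36j + 12. Since 9 ∣ 36, reducing mod 9 gives r ≡ 12 ≡ 3 (mod 9); since 4 ∣ 36, reducing mod 4 gives r ≡ 12 ≡ 0 (mod 4).

[⇐] Conversely, if r ≡ 3 (mod 9) and r ≡ 0 (mod 4), then by the Chinese remainder theorem r ≡ 12 (mod 36). This is exactly r ≡ 12 (mod 36).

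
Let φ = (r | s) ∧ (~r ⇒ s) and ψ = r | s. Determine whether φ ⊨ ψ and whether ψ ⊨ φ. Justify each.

(⟹) Assume the antecedent. If r is true, r | s reduces to true regardless of the other variables. If r is false, the antecedent forces (r = F, s = T), and r | s holds there. Either way r | s holds.

(⟸) Assume the antecedent. If r is true, (r | s) ∧ (~r ⇒ s) reduces to true regardless of the other variables. If r is false, the antecedent forces (r = F, s = T), and (r | s) ∧ (~r ⇒ s) holds there. Either way (r | s) ∧ (~r ⇒ s) holds.

Both implications hold.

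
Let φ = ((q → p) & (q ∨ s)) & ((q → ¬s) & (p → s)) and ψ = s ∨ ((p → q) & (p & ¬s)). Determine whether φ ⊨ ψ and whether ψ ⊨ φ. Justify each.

Forward direction. Assume the antecedent. If s is true, s ∨ ((p → q) & (p & ¬s)) reduces to true regardless of the other variables. If s is false, the antecedent cannot hold. Either way s ∨ ((p → q) & (p & ¬s)) holds.

Converse. This fails. Under s = T, p = F, q = T, the left side is false but the right side is true.

Not equivalent: only (⇒) holds.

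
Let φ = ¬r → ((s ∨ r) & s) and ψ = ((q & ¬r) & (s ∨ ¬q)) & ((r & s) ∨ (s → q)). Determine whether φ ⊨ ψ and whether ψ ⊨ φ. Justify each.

(⇒) fails; (⇐) holds.

[⇒] This fails. Under r = T, q = F, s = F, the left side is true but the right side is false.

[⇐] Assume the antecedent. If r is true, the antecedent cannot hold. If r is false, the antecedent forces (r = F, q = T, s = T), and ¬r → ((s ∨ r) & s) holds there. Either way ¬r → ((s ∨ r) & s) holds.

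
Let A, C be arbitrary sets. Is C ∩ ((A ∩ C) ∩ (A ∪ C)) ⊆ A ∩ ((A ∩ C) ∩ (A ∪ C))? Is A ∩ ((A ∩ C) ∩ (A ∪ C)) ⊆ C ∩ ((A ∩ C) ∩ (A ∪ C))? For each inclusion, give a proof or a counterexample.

The two sets are equal.

(⟹) Let x ∈ C ∩ ((A ∩ C) ∩ (A ∪ C)). Then x ∈ A ∩ C, from which x ∈ A ∩ ((A ∩ C) ∩ (A ∪ C)).

(⟸) Let x ∈ A ∩ ((A ∩ C) ∩ (A ∪ C)). Then x ∈ A ∩ C, from which x ∈ C ∩ ((A ∩ C) ∩ (A ∪ C)).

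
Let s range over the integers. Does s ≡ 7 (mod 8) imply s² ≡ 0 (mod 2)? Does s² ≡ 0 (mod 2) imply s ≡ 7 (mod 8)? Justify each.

Forward direction. This fails: take s = 7. Then 7 ≡ 7 (mod 8), but 7² = 49 ≡ 1 (mod 2), not 0.

Converse. This fails: take s = 0. Then 0² = 0 ≡ 0 (mod 2), yet 0 ≡ 0 (mod 8), not 7.

Neither implication holds.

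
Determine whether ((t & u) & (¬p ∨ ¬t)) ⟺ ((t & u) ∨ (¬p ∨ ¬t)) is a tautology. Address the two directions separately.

Not equivalent: only (⇒) holds.

(⟸) This fails. Under p = F, u = F, t = F, the left side is false but the right side is true.

(⟹) Assume the antecedent. If p is true, the antecedent cannot hold. If p is false, (t & u) ∨ (¬p ∨ ¬t) reduces to true regardless of the other variables. Either way (t & u) ∨ (¬p ∨ ¬t) holds.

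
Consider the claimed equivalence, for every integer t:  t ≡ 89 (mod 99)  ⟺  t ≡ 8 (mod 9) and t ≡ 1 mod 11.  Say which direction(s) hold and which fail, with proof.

Equivalent; both directions hold.

(⟹) Suppose t ≡ 89 (mod 99); write t = 99j + 89. Since 9 ∣ 99, reducing mod 9 gives t ≡ 89 ≡ 8 (mod 9); since 11 ∣ 99, reducing mod 11 gives t ≡ 89 ≡ 1 (mod 11).

(⟸) Conversely, if t ≡ 8 (mod 9) and t ≡ 1 (mod 11), then by the Chinese remainder theorem t ≡ 89 (mod 99). This is exactly t ≡ 89 (mod 99).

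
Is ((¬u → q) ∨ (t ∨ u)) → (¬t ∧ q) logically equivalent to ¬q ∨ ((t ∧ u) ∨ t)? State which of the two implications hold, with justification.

Both directions fail.

(→) This fails. Under q = T, t = F, u = F, the left side is true but the right side is false.

(←) This fails. Under q = F, t = T, u = F, the left side is false but the right side is true.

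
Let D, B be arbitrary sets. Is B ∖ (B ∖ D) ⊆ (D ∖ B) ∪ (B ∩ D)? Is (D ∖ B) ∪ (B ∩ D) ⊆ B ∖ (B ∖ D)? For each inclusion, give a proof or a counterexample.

(⊆) Let x ∈ B ∖ (B ∖ D). Then x ∈ D ∩ B, from which x ∈ (D ∖ B) ∪ (B ∩ D).

(⊇) This inclusion fails. Take D = {1}, B = ∅; then 1 ∈ (D ∖ B) ∪ (B ∩ D) but 1 ∉ B ∖ (B ∖ D).

Only the forward inclusion holds.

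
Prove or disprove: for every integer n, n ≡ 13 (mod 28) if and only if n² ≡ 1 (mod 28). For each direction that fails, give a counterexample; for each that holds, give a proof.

(⇒) holds; (⇐) fails.

(⇒) Suppose n ≡ 13 (mod 28). Write n = 28j + 13. Then (28j + 13)² = 784j² + 728j + 169 = 28(28j² + 26j + 6) + 1, so n² ≡ 1 (mod 28).

(⇐) This fails: take n = 1. Then 1² = 1 ≡ 1 (mod 28), yet 1 ≡ 1 (mod 28), not 13.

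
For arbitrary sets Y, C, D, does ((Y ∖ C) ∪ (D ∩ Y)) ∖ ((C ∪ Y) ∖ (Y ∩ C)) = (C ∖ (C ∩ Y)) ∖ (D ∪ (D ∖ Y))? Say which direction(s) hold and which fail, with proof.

Both inclusions fail.

Forward inclusion. This inclusion fails. Take Y = {1}, C = {1}, D = {1}; then 1 ∈ ((Y ∖ C) ∪ (D ∩ Y)) ∖ ((C ∪ Y) ∖ (Y ∩ C)) but 1 ∉ (C ∖ (C ∩ Y)) ∖ (D ∪ (D ∖ Y)).

Reverse inclusion. This inclusion fails. Take Y = ∅, C = {1}, D = ∅; then 1 ∈ (C ∖ (C ∩ Y)) ∖ (D ∪ (D ∖ Y)) but 1 ∉ ((Y ∖ C) ∪ (D ∩ Y)) ∖ ((C ∪ Y) ∖ (Y ∩ C)).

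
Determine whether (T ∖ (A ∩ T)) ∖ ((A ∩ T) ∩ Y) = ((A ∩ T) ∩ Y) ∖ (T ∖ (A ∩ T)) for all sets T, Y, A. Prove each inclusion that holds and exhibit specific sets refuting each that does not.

Both inclusions fail.

(⟹) This inclusion fails. Take T = {1}, Y = ∅, A = ∅; then 1 ∈ (T ∖ (A ∩ T)) ∖ ((A ∩ T) ∩ Y) but 1 ∉ ((A ∩ T) ∩ Y) ∖ (T ∖ (A ∩ T)).

(⟸) This inclusion fails. Take T = {1}, Y = {1}, A = {1}; then 1 ∈ ((A ∩ T) ∩ Y) ∖ (T ∖ (A ∩ T)) but 1 ∉ (T ∖ (A ∩ T)) ∖ ((A ∩ T) ∩ Y).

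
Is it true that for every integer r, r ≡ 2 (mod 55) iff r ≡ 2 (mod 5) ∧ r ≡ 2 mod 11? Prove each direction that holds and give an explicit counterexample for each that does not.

Both implications hold.

(←) If r ≡ 2 (mod 5) and r ≡ 2 (mod 11), then by the Chinese remainder theorem r ≡ 2 (mod 55). This is exactly r ≡ 2 (mod 55).

(→) Suppose r ≡ 2 (mod 55); write r = 55j + 2. Since 5 ∣ 55, reducing mod 5 gives r ≡ 2 (mod 5); since 11 ∣ 55, reducing mod 11 gives r ≡ 2 (mod 11).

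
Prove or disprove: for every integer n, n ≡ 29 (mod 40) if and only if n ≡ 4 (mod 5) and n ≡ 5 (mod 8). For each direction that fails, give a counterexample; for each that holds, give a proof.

Equivalent; both directions hold.

(⟹) Suppose n ≡ 29 (mod 40); write n = 40j + 29. Since 5 ∣ 40, reducing mod 5 gives n ≡ 29 ≡ 4 (mod 5); since 8 ∣ 40, reducing mod 8 gives n ≡ 29 ≡ 5 (mod 8).

(⟸) Conversely, if n ≡ 4 (mod 5) and n ≡ 5 (mod 8), then by the Chinese remainder theorem n ≡ 29 (mod 40). This is exactly n ≡ 29 (mod 40).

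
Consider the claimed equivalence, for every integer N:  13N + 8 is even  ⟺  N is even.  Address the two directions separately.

(←) Suppose N is even; write N = 2j. Then 13N + 8 = 13·(2j) + 8 = 2·13j + 8, which is even.

(→) Suppose 13N + 8 is even. Since 13 is odd, 13N and N have the same parity, so 13N + 8 ≡ N + 8 (mod 2). As 8 is even, 13N + 8 is even exactly when N is even. Thus N is even.

Both implications hold.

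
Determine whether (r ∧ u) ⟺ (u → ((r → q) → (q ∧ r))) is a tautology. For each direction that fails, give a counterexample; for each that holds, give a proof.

Not equivalent: only (⇒) holds.

[⇒] Assume the antecedent. If r is true, u → ((r → q) → (q ∧ r)) reduces to true regardless of the other variables. If r is false, the antecedent cannot hold. Either way u → ((r → q) → (q ∧ r)) holds.

[⇐] This fails. Under r = F, q = F, u = F, the left side is false but the right side is true.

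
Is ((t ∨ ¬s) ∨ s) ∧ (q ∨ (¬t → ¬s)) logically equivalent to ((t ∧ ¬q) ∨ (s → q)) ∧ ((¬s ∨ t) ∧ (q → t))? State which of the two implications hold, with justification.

(⇒) fails; (⇐) holds.

(⇒) This fails. Under q = T, t = F, s = F, the left side is true but the right side is false.

(⇐) Assume the antecedent. If t is true, the consequent reduces to true regardless of the other variables. If t is false, the antecedent forces (q = F, t = F, s = F), and the consequent holds there. Either way the consequent holds.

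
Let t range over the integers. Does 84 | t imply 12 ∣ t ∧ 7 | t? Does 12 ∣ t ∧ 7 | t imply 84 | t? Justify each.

Both implications hold.

[⇒] If 84 ∣ t, write t = 84q. Since 84 = 7·12, t = 12·(7q), so 12 ∣ t; and since 84 = 12·7, t = 7·(12q), so 7 ∣ t.

[⇐] Suppose 12 ∣ t and 7 ∣ t. Any common multiple of 12 and 7 is a multiple of their lcm; here gcd(12, 7) = 1, so lcm(12, 7) = 12·7 = 84, so 84 ∣ t.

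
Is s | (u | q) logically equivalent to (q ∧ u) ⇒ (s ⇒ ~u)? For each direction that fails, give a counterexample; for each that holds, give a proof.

(⇒) This fails. Under u = T, q = T, s = T, the left side is true but the right side is false.

(⇐) This fails. Under u = F, q = F, s = F, the left side is false but the right side is true.

(⇒) fails and (⇐) fails.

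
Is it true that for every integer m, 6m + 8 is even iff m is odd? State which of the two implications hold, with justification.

Only the reverse direction holds.

Converse. Suppose m is odd. Since 6 is even, 6m is even for every m, so 6m + 8 has the same parity as 8, which is even. Hence 6m + 8 is even.

Forward direction. This fails: take m = 2. Then 6m + 8 = 20, which is even, yet m = 2 is even, not odd.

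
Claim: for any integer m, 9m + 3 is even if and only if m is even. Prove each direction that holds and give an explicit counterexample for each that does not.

(⇒) This fails: m = 1 gives 9m + 3 = 12, which is even, but 1 is odd, not even.

(⇐) This also fails: m = 6 is even, but 9m + 3 = 57 is odd, not even.

Neither implication holds.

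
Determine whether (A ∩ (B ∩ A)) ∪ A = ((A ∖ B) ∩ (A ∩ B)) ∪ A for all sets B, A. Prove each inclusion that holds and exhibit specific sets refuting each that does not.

Both inclusions hold.

(⊆) Let x ∈ (A ∩ (B ∩ A)) ∪ A. Then either x ∈ A and x ∉ B; or x ∈ B ∩ A. In each case x ∈ ((A ∖ B) ∩ (A ∩ B)) ∪ A, so (A ∩ (B ∩ A)) ∪ A ⊆ ((A ∖ B) ∩ (A ∩ B)) ∪ A.

(⊇) Let x ∈ ((A ∖ B) ∩ (A ∩ B)) ∪ A. Then either x ∈ A and x ∉ B; or x ∈ B ∩ A. In each case x ∈ (A ∩ (B ∩ A)) ∪ A, so ((A ∖ B) ∩ (A ∩ B)) ∪ A ⊆ (A ∩ (B ∩ A)) ∪ A.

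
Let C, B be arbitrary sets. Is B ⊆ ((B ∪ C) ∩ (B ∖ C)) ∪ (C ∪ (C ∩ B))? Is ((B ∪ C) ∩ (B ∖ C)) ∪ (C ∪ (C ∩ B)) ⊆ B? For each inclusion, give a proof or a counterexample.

The sets are not equal: only the forward inclusion holds.

(⊆) Let x ∈ B. Then either x ∈ B and x ∉ C; or x ∈ C ∩ B. In each case x ∈ ((B ∪ C) ∩ (B ∖ C)) ∪ (C ∪ (C ∩ B)), so B ⊆ ((B ∪ C) ∩ (B ∖ C)) ∪ (C ∪ (C ∩ B)).

(⊇) This inclusion fails. Take C = {1}, B = ∅; then 1 ∈ ((B ∪ C) ∩ (B ∖ C)) ∪ (C ∪ (C ∩ B)) but 1 ∉ B.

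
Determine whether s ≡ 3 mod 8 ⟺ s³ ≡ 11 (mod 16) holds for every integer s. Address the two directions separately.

Not equivalent: only (⇐) holds.

[⇒] This fails: take s = 11. Then 11 ≡ 3 (mod 8), but 11³ = 1331 ≡ 3 (mod 16), not 11.

[⇐] Conversely, the residues r modulo 16 with r³ ≡ 11 (mod 16) are exactly {3}, and each is ≡ 3 (mod 8).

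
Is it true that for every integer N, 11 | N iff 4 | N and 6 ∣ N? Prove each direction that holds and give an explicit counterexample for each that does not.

(⟹) This fails: take N = 11. Certainly 11 ∣ 11, but 4 ∤ 11.

(⟸) This fails: take N = 12. Both 4 ∣ 12 and 6 ∣ 12, yet 12 is not a multiple of 11 (since 12 = 1·11 + 1), so 11 ∤ 12.

Neither implication holds.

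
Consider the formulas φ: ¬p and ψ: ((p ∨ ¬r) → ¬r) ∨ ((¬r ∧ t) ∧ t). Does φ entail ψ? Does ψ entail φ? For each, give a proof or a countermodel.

[⇒] Assume the antecedent. If r is true, the antecedent forces (r = T, t = F, p = F) or (r = T, t = T, p = F), and the consequent holds there. If r is false, the consequent reduces to true regardless of the other variables. Either way the consequent holds.

[⇐] This fails. Under r = F, t = F, p = T, the left side is false but the right side is true.

(⇒) holds; (⇐) fails.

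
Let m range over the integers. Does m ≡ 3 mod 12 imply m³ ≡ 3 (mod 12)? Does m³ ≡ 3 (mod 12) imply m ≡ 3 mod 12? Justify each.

(→) Suppose m ≡ 3 mod 12. Write m = 12j + 3. Then (12j + 3)³ = 1728j³ + 1296j² + 324j + 27 = 12(144j³ + 108j² + 27j + 2) + 3, so m³ ≡ 3 (mod 12).

(←) Conversely, suppose m³ ≡ 3 (mod 12). The only residue r in {0, …, 11} with r³ ≡ 3 (mod 12) is r = 3, so m ≡ 3 (mod 12).

Both directions hold.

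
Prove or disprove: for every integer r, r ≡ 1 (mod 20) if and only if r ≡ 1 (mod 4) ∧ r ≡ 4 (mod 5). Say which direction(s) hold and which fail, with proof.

Both directions fail.

Forward direction. This fails: r = 1 gives 1 ≡ 1 (mod 20) but 1 ≡ 1 (mod 5), so the conjunction on the right does not hold.

Converse. This fails: r = 9 satisfies both congruences on the right (9 ≡ 1 mod 4 and 9 ≡ 4 mod 5) yet 9 ≡ 9 (mod 20), not 1.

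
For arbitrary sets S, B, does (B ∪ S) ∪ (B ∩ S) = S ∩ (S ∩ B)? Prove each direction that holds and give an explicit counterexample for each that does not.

(⊆) fails; (⊇) holds.

Forward inclusion. This inclusion fails. Take S = {1}, B = ∅; then 1 ∈ (B ∪ S) ∪ (B ∩ S) but 1 ∉ S ∩ (S ∩ B).

Reverse inclusion. Let x ∈ S ∩ (S ∩ B). Then x ∈ S ∩ B, from which x ∈ (B ∪ S) ∪ (B ∩ S).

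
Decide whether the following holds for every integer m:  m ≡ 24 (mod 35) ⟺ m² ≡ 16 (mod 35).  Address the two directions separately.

The forward direction holds; the converse fails.

[⇐] This fails: take m = 4. Then 4² = 16 ≡ 16 (mod 35), yet 4 ≡ 4 (mod 35), not 24.

[⇒] Suppose m ≡ 24 (mod 35). Write m = 35j + 24. Then (35j + 24)² = 1225j² + 1680j + 576 = 35(35j² + 48j + 16) + 16, so m² ≡ 16 (mod 35).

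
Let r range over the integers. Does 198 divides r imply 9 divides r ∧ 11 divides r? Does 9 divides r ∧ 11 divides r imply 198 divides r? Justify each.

(⟹) If 198 ∣ r, write r = 198q. Since 198 = 22·9, r = 9·(22q), so 9 ∣ r; and since 198 = 18·11, r = 11·(18q), so 11 ∣ r.

(⟸) This fails: take r = 99. Both 9 ∣ 99 and 11 ∣ 99, yet 99 is not a multiple of 198 (since 99 = 0·198 + 99), so 198 ∤ 99.

The forward direction holds; the converse fails.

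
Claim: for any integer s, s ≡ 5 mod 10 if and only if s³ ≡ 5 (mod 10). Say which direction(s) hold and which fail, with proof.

(⟸) For the converse, argue contrapositively. If s ≢ 5 (mod 10), then s is congruent to one of 0, 1, 2, 3, 4, 6, 7, 8, 9 modulo 10, and these give s³ ≡ 0, 1, 8, 7, 4, 6, 3, 2, 9 respectively — never 5.

(⟹) Suppose s ≡ 5 mod 10. Write s = 10j + 5. Then (10j + 5)³ = 1000j³ + 1500j² + 750j + 125 = 10(100j³ + 150j² + 75j + 12) + 5, so s³ ≡ 5 (mod 10).

Both implications hold.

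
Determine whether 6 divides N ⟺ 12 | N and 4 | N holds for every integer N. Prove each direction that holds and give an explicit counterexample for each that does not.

(→) This fails: take N = 6. Certainly 6 ∣ 6, but 12 ∤ 6.

(←) Suppose 12 ∣ N and 4 ∣ N. Any common multiple of 12 and 4 is a multiple of their lcm; here lcm(12, 4) = 12·4/gcd(12, 4) = 48/4 = 12, so 12 ∣ N. Since 6 ∣ 12, it follows that 6 ∣ N.

The forward direction fails; the converse holds.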